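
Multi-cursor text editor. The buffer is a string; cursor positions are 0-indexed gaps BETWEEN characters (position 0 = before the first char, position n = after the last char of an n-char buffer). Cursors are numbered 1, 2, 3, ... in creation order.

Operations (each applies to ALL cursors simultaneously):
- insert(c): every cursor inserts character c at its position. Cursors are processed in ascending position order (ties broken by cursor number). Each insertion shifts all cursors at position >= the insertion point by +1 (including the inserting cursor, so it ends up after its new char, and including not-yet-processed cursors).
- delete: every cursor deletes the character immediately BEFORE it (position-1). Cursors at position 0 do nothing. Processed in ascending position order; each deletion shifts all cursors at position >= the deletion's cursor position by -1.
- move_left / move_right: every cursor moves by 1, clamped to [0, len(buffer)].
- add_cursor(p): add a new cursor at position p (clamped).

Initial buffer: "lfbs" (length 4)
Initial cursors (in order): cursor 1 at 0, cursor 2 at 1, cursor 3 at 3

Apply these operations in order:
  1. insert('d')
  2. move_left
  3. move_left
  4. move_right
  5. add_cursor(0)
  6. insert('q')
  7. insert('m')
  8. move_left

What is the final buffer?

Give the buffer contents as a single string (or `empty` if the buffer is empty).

After op 1 (insert('d')): buffer="dldfbds" (len 7), cursors c1@1 c2@3 c3@6, authorship 1.2..3.
After op 2 (move_left): buffer="dldfbds" (len 7), cursors c1@0 c2@2 c3@5, authorship 1.2..3.
After op 3 (move_left): buffer="dldfbds" (len 7), cursors c1@0 c2@1 c3@4, authorship 1.2..3.
After op 4 (move_right): buffer="dldfbds" (len 7), cursors c1@1 c2@2 c3@5, authorship 1.2..3.
After op 5 (add_cursor(0)): buffer="dldfbds" (len 7), cursors c4@0 c1@1 c2@2 c3@5, authorship 1.2..3.
After op 6 (insert('q')): buffer="qdqlqdfbqds" (len 11), cursors c4@1 c1@3 c2@5 c3@9, authorship 411.22..33.
After op 7 (insert('m')): buffer="qmdqmlqmdfbqmds" (len 15), cursors c4@2 c1@5 c2@8 c3@13, authorship 44111.222..333.
After op 8 (move_left): buffer="qmdqmlqmdfbqmds" (len 15), cursors c4@1 c1@4 c2@7 c3@12, authorship 44111.222..333.

Answer: qmdqmlqmdfbqmds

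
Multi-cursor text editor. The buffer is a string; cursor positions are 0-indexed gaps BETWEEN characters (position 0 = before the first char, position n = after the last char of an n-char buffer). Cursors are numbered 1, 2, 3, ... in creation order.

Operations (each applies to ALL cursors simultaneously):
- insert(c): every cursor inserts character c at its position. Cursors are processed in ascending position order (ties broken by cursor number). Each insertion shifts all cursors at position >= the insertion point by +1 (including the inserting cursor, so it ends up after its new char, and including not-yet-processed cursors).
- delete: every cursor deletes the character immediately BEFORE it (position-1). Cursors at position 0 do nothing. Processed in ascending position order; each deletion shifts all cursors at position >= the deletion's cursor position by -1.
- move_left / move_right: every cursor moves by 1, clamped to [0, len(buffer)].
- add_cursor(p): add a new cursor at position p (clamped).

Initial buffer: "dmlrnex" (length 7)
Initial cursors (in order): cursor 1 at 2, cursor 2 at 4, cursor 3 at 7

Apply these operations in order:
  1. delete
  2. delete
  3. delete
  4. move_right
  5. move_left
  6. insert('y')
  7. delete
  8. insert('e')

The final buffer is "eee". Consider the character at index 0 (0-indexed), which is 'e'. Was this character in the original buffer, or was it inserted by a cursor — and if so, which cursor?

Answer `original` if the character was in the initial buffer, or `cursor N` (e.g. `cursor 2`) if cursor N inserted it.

After op 1 (delete): buffer="dlne" (len 4), cursors c1@1 c2@2 c3@4, authorship ....
After op 2 (delete): buffer="n" (len 1), cursors c1@0 c2@0 c3@1, authorship .
After op 3 (delete): buffer="" (len 0), cursors c1@0 c2@0 c3@0, authorship 
After op 4 (move_right): buffer="" (len 0), cursors c1@0 c2@0 c3@0, authorship 
After op 5 (move_left): buffer="" (len 0), cursors c1@0 c2@0 c3@0, authorship 
After op 6 (insert('y')): buffer="yyy" (len 3), cursors c1@3 c2@3 c3@3, authorship 123
After op 7 (delete): buffer="" (len 0), cursors c1@0 c2@0 c3@0, authorship 
After op 8 (insert('e')): buffer="eee" (len 3), cursors c1@3 c2@3 c3@3, authorship 123
Authorship (.=original, N=cursor N): 1 2 3
Index 0: author = 1

Answer: cursor 1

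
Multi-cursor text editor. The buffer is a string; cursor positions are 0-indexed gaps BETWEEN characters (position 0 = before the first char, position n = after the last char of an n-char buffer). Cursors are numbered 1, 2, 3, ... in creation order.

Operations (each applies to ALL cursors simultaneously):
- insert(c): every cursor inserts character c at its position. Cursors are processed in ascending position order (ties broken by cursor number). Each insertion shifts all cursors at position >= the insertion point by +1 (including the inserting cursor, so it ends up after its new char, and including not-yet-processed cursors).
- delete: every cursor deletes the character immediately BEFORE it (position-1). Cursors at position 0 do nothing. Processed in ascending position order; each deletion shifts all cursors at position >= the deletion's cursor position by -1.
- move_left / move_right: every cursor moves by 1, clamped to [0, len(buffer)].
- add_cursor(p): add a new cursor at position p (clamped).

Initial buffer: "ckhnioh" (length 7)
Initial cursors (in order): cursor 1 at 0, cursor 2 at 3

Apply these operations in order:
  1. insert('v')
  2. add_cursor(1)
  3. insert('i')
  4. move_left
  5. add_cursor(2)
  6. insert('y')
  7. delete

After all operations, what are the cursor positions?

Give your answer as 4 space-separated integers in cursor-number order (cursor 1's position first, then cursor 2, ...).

After op 1 (insert('v')): buffer="vckhvnioh" (len 9), cursors c1@1 c2@5, authorship 1...2....
After op 2 (add_cursor(1)): buffer="vckhvnioh" (len 9), cursors c1@1 c3@1 c2@5, authorship 1...2....
After op 3 (insert('i')): buffer="viickhvinioh" (len 12), cursors c1@3 c3@3 c2@8, authorship 113...22....
After op 4 (move_left): buffer="viickhvinioh" (len 12), cursors c1@2 c3@2 c2@7, authorship 113...22....
After op 5 (add_cursor(2)): buffer="viickhvinioh" (len 12), cursors c1@2 c3@2 c4@2 c2@7, authorship 113...22....
After op 6 (insert('y')): buffer="viyyyickhvyinioh" (len 16), cursors c1@5 c3@5 c4@5 c2@11, authorship 111343...222....
After op 7 (delete): buffer="viickhvinioh" (len 12), cursors c1@2 c3@2 c4@2 c2@7, authorship 113...22....

Answer: 2 7 2 2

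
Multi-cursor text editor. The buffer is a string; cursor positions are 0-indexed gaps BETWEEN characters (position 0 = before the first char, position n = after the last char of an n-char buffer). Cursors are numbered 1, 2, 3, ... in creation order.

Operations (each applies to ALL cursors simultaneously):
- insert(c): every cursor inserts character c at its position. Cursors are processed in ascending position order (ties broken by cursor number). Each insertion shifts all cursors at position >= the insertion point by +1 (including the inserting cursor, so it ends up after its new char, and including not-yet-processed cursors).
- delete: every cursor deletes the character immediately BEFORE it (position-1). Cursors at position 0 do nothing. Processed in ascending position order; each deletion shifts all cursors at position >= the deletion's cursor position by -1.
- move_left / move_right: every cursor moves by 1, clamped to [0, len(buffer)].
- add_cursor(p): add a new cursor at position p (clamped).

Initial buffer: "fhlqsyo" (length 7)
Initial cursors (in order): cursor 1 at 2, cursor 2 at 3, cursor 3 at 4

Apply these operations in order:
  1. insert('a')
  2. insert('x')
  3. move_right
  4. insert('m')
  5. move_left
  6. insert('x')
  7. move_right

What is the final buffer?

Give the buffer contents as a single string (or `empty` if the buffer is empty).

After op 1 (insert('a')): buffer="fhalaqasyo" (len 10), cursors c1@3 c2@5 c3@7, authorship ..1.2.3...
After op 2 (insert('x')): buffer="fhaxlaxqaxsyo" (len 13), cursors c1@4 c2@7 c3@10, authorship ..11.22.33...
After op 3 (move_right): buffer="fhaxlaxqaxsyo" (len 13), cursors c1@5 c2@8 c3@11, authorship ..11.22.33...
After op 4 (insert('m')): buffer="fhaxlmaxqmaxsmyo" (len 16), cursors c1@6 c2@10 c3@14, authorship ..11.122.233.3..
After op 5 (move_left): buffer="fhaxlmaxqmaxsmyo" (len 16), cursors c1@5 c2@9 c3@13, authorship ..11.122.233.3..
After op 6 (insert('x')): buffer="fhaxlxmaxqxmaxsxmyo" (len 19), cursors c1@6 c2@11 c3@16, authorship ..11.1122.2233.33..
After op 7 (move_right): buffer="fhaxlxmaxqxmaxsxmyo" (len 19), cursors c1@7 c2@12 c3@17, authorship ..11.1122.2233.33..

Answer: fhaxlxmaxqxmaxsxmyo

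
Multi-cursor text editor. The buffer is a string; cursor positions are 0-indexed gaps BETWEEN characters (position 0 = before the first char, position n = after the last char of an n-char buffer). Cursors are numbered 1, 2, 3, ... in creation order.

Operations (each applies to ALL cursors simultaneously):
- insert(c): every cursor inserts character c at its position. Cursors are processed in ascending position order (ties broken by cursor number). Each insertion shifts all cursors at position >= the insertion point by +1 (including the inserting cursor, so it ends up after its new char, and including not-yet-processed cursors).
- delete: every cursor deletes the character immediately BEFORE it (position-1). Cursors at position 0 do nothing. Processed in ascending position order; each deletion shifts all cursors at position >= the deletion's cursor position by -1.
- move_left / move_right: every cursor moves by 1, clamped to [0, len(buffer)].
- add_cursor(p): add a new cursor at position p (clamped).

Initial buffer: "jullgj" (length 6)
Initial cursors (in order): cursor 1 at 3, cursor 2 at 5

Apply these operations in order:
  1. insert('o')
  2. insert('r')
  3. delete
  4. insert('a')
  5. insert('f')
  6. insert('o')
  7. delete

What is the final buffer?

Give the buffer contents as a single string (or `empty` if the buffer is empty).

Answer: juloaflgoafj

Derivation:
After op 1 (insert('o')): buffer="julolgoj" (len 8), cursors c1@4 c2@7, authorship ...1..2.
After op 2 (insert('r')): buffer="julorlgorj" (len 10), cursors c1@5 c2@9, authorship ...11..22.
After op 3 (delete): buffer="julolgoj" (len 8), cursors c1@4 c2@7, authorship ...1..2.
After op 4 (insert('a')): buffer="juloalgoaj" (len 10), cursors c1@5 c2@9, authorship ...11..22.
After op 5 (insert('f')): buffer="juloaflgoafj" (len 12), cursors c1@6 c2@11, authorship ...111..222.
After op 6 (insert('o')): buffer="juloafolgoafoj" (len 14), cursors c1@7 c2@13, authorship ...1111..2222.
After op 7 (delete): buffer="juloaflgoafj" (len 12), cursors c1@6 c2@11, authorship ...111..222.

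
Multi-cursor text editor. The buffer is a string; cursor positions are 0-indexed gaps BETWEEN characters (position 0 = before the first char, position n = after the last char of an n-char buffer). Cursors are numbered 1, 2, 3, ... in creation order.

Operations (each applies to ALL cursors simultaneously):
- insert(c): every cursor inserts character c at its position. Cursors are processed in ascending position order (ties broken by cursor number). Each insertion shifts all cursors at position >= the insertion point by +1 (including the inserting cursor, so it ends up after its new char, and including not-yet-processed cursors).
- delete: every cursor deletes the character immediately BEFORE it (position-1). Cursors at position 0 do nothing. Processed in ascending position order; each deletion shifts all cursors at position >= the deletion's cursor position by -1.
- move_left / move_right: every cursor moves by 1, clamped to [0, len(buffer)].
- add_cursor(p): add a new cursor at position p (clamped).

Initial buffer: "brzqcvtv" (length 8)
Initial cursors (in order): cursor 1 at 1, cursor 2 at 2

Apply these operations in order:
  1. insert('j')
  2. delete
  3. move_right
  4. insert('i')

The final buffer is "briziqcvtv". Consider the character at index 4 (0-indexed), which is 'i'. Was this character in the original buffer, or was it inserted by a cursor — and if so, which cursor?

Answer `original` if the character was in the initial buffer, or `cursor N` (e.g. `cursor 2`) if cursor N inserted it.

After op 1 (insert('j')): buffer="bjrjzqcvtv" (len 10), cursors c1@2 c2@4, authorship .1.2......
After op 2 (delete): buffer="brzqcvtv" (len 8), cursors c1@1 c2@2, authorship ........
After op 3 (move_right): buffer="brzqcvtv" (len 8), cursors c1@2 c2@3, authorship ........
After op 4 (insert('i')): buffer="briziqcvtv" (len 10), cursors c1@3 c2@5, authorship ..1.2.....
Authorship (.=original, N=cursor N): . . 1 . 2 . . . . .
Index 4: author = 2

Answer: cursor 2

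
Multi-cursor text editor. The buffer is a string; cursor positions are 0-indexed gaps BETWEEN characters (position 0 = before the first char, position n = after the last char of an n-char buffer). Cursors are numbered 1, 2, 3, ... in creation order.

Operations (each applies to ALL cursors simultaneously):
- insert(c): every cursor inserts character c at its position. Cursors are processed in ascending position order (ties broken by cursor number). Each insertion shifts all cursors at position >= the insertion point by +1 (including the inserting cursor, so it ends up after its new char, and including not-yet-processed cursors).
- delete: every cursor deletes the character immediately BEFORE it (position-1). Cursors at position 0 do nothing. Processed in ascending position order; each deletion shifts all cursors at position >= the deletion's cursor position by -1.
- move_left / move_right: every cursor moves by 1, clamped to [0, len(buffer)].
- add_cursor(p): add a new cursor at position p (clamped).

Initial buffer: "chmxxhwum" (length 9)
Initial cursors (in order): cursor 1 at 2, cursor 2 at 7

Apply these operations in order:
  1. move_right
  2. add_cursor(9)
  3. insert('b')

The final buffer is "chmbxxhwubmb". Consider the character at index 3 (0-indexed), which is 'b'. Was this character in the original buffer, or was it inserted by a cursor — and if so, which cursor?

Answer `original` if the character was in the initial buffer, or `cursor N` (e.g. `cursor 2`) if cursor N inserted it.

After op 1 (move_right): buffer="chmxxhwum" (len 9), cursors c1@3 c2@8, authorship .........
After op 2 (add_cursor(9)): buffer="chmxxhwum" (len 9), cursors c1@3 c2@8 c3@9, authorship .........
After op 3 (insert('b')): buffer="chmbxxhwubmb" (len 12), cursors c1@4 c2@10 c3@12, authorship ...1.....2.3
Authorship (.=original, N=cursor N): . . . 1 . . . . . 2 . 3
Index 3: author = 1

Answer: cursor 1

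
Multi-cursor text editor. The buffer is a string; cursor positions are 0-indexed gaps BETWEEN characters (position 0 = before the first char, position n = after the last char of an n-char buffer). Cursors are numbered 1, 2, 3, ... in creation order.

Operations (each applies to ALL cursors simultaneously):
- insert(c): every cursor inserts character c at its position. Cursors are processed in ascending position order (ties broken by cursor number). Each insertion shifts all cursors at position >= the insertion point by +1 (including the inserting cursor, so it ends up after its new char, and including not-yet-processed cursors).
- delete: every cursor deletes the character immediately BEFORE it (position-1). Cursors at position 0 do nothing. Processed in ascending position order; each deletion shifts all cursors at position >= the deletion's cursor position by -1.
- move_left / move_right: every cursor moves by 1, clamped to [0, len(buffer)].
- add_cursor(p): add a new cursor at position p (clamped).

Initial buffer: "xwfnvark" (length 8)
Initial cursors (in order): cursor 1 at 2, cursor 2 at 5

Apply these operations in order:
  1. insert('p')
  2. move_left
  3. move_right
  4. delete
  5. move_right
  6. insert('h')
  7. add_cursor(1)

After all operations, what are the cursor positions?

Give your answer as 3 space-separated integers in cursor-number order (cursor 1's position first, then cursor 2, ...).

After op 1 (insert('p')): buffer="xwpfnvpark" (len 10), cursors c1@3 c2@7, authorship ..1...2...
After op 2 (move_left): buffer="xwpfnvpark" (len 10), cursors c1@2 c2@6, authorship ..1...2...
After op 3 (move_right): buffer="xwpfnvpark" (len 10), cursors c1@3 c2@7, authorship ..1...2...
After op 4 (delete): buffer="xwfnvark" (len 8), cursors c1@2 c2@5, authorship ........
After op 5 (move_right): buffer="xwfnvark" (len 8), cursors c1@3 c2@6, authorship ........
After op 6 (insert('h')): buffer="xwfhnvahrk" (len 10), cursors c1@4 c2@8, authorship ...1...2..
After op 7 (add_cursor(1)): buffer="xwfhnvahrk" (len 10), cursors c3@1 c1@4 c2@8, authorship ...1...2..

Answer: 4 8 1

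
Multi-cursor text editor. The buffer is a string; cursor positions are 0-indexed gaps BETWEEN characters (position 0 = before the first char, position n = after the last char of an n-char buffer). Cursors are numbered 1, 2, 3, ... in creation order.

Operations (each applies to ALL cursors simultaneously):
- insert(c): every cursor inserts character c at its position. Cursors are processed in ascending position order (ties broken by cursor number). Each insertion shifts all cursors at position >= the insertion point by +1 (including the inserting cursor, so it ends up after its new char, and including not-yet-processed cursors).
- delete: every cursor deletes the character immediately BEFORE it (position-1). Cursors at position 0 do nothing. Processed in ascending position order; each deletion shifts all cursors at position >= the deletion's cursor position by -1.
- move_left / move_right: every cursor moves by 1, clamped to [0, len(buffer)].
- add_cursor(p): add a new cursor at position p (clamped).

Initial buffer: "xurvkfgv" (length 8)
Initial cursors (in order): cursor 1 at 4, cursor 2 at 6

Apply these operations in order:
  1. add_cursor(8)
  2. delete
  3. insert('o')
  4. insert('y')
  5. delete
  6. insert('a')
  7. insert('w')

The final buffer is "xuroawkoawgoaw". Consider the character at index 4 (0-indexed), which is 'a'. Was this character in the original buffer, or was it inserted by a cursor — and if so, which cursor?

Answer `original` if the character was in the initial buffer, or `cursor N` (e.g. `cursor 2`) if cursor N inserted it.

After op 1 (add_cursor(8)): buffer="xurvkfgv" (len 8), cursors c1@4 c2@6 c3@8, authorship ........
After op 2 (delete): buffer="xurkg" (len 5), cursors c1@3 c2@4 c3@5, authorship .....
After op 3 (insert('o')): buffer="xurokogo" (len 8), cursors c1@4 c2@6 c3@8, authorship ...1.2.3
After op 4 (insert('y')): buffer="xuroykoygoy" (len 11), cursors c1@5 c2@8 c3@11, authorship ...11.22.33
After op 5 (delete): buffer="xurokogo" (len 8), cursors c1@4 c2@6 c3@8, authorship ...1.2.3
After op 6 (insert('a')): buffer="xuroakoagoa" (len 11), cursors c1@5 c2@8 c3@11, authorship ...11.22.33
After op 7 (insert('w')): buffer="xuroawkoawgoaw" (len 14), cursors c1@6 c2@10 c3@14, authorship ...111.222.333
Authorship (.=original, N=cursor N): . . . 1 1 1 . 2 2 2 . 3 3 3
Index 4: author = 1

Answer: cursor 1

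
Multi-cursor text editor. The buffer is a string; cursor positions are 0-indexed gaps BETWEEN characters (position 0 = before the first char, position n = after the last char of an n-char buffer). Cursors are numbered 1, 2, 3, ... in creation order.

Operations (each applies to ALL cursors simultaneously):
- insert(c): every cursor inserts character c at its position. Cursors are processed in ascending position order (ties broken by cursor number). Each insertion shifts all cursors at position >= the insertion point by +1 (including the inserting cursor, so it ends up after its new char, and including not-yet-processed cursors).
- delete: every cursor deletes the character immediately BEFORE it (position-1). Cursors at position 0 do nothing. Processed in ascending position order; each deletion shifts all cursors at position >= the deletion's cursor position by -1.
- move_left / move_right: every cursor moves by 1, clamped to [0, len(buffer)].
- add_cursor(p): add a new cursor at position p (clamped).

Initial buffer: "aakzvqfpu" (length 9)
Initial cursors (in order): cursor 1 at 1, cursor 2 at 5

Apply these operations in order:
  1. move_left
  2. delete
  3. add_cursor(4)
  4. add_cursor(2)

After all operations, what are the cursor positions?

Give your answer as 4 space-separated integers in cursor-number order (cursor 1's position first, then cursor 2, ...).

After op 1 (move_left): buffer="aakzvqfpu" (len 9), cursors c1@0 c2@4, authorship .........
After op 2 (delete): buffer="aakvqfpu" (len 8), cursors c1@0 c2@3, authorship ........
After op 3 (add_cursor(4)): buffer="aakvqfpu" (len 8), cursors c1@0 c2@3 c3@4, authorship ........
After op 4 (add_cursor(2)): buffer="aakvqfpu" (len 8), cursors c1@0 c4@2 c2@3 c3@4, authorship ........

Answer: 0 3 4 2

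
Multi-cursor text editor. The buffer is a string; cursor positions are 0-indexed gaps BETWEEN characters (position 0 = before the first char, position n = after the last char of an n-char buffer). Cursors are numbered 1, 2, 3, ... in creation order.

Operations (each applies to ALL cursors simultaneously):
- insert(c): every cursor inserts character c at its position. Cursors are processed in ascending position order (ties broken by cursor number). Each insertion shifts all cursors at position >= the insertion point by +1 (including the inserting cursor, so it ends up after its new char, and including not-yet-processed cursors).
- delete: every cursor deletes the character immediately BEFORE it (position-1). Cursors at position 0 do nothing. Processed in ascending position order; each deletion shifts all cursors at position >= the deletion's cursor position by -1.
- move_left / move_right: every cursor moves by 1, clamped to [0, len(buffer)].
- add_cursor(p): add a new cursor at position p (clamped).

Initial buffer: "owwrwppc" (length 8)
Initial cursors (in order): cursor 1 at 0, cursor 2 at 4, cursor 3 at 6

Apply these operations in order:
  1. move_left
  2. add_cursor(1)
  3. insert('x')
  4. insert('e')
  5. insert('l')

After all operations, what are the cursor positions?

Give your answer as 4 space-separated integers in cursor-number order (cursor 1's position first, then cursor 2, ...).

Answer: 3 12 17 7

Derivation:
After op 1 (move_left): buffer="owwrwppc" (len 8), cursors c1@0 c2@3 c3@5, authorship ........
After op 2 (add_cursor(1)): buffer="owwrwppc" (len 8), cursors c1@0 c4@1 c2@3 c3@5, authorship ........
After op 3 (insert('x')): buffer="xoxwwxrwxppc" (len 12), cursors c1@1 c4@3 c2@6 c3@9, authorship 1.4..2..3...
After op 4 (insert('e')): buffer="xeoxewwxerwxeppc" (len 16), cursors c1@2 c4@5 c2@9 c3@13, authorship 11.44..22..33...
After op 5 (insert('l')): buffer="xeloxelwwxelrwxelppc" (len 20), cursors c1@3 c4@7 c2@12 c3@17, authorship 111.444..222..333...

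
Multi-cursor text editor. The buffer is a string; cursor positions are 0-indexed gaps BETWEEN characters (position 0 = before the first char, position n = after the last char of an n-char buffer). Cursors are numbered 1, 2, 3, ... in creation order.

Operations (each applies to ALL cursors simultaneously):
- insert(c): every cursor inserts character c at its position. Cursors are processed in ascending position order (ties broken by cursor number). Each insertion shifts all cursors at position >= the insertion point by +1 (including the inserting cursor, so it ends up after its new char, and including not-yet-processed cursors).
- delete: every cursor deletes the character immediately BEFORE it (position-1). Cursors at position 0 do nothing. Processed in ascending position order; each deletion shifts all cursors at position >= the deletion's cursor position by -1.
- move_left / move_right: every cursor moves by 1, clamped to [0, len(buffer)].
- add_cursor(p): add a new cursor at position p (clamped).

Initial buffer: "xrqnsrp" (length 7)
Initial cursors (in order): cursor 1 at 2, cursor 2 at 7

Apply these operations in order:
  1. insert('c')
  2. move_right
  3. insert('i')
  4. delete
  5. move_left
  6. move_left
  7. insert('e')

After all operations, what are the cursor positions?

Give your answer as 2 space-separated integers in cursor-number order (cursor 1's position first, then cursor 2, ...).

After op 1 (insert('c')): buffer="xrcqnsrpc" (len 9), cursors c1@3 c2@9, authorship ..1.....2
After op 2 (move_right): buffer="xrcqnsrpc" (len 9), cursors c1@4 c2@9, authorship ..1.....2
After op 3 (insert('i')): buffer="xrcqinsrpci" (len 11), cursors c1@5 c2@11, authorship ..1.1....22
After op 4 (delete): buffer="xrcqnsrpc" (len 9), cursors c1@4 c2@9, authorship ..1.....2
After op 5 (move_left): buffer="xrcqnsrpc" (len 9), cursors c1@3 c2@8, authorship ..1.....2
After op 6 (move_left): buffer="xrcqnsrpc" (len 9), cursors c1@2 c2@7, authorship ..1.....2
After op 7 (insert('e')): buffer="xrecqnsrepc" (len 11), cursors c1@3 c2@9, authorship ..11....2.2

Answer: 3 9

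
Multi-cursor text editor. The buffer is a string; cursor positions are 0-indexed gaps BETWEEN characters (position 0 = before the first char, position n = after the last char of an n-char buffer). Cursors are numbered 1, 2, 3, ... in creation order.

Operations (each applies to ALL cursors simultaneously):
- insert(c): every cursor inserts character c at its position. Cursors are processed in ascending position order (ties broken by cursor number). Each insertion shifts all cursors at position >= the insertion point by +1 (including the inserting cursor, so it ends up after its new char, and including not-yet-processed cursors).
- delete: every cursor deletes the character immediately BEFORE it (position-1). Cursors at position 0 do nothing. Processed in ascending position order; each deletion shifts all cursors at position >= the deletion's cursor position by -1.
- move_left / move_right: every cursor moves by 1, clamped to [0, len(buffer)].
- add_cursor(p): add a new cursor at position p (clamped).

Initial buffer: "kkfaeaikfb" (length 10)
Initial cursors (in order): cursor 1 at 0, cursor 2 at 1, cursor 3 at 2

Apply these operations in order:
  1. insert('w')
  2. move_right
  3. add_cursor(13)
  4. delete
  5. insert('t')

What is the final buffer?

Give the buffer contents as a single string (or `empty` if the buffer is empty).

After op 1 (insert('w')): buffer="wkwkwfaeaikfb" (len 13), cursors c1@1 c2@3 c3@5, authorship 1.2.3........
After op 2 (move_right): buffer="wkwkwfaeaikfb" (len 13), cursors c1@2 c2@4 c3@6, authorship 1.2.3........
After op 3 (add_cursor(13)): buffer="wkwkwfaeaikfb" (len 13), cursors c1@2 c2@4 c3@6 c4@13, authorship 1.2.3........
After op 4 (delete): buffer="wwwaeaikf" (len 9), cursors c1@1 c2@2 c3@3 c4@9, authorship 123......
After op 5 (insert('t')): buffer="wtwtwtaeaikft" (len 13), cursors c1@2 c2@4 c3@6 c4@13, authorship 112233......4

Answer: wtwtwtaeaikft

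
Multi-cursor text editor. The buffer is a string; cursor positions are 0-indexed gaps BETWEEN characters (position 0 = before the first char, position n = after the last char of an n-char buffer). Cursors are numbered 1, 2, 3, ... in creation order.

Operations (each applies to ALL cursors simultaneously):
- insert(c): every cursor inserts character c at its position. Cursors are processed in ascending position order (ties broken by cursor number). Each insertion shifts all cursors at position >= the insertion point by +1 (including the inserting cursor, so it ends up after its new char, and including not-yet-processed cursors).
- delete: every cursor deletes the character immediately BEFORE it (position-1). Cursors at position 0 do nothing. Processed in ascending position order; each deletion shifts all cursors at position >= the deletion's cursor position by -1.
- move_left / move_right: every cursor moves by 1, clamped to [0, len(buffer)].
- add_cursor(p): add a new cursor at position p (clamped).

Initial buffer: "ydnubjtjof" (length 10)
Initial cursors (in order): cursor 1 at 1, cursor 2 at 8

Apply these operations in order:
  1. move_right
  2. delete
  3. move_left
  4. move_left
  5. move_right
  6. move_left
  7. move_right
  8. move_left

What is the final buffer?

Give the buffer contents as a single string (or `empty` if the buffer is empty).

After op 1 (move_right): buffer="ydnubjtjof" (len 10), cursors c1@2 c2@9, authorship ..........
After op 2 (delete): buffer="ynubjtjf" (len 8), cursors c1@1 c2@7, authorship ........
After op 3 (move_left): buffer="ynubjtjf" (len 8), cursors c1@0 c2@6, authorship ........
After op 4 (move_left): buffer="ynubjtjf" (len 8), cursors c1@0 c2@5, authorship ........
After op 5 (move_right): buffer="ynubjtjf" (len 8), cursors c1@1 c2@6, authorship ........
After op 6 (move_left): buffer="ynubjtjf" (len 8), cursors c1@0 c2@5, authorship ........
After op 7 (move_right): buffer="ynubjtjf" (len 8), cursors c1@1 c2@6, authorship ........
After op 8 (move_left): buffer="ynubjtjf" (len 8), cursors c1@0 c2@5, authorship ........

Answer: ynubjtjf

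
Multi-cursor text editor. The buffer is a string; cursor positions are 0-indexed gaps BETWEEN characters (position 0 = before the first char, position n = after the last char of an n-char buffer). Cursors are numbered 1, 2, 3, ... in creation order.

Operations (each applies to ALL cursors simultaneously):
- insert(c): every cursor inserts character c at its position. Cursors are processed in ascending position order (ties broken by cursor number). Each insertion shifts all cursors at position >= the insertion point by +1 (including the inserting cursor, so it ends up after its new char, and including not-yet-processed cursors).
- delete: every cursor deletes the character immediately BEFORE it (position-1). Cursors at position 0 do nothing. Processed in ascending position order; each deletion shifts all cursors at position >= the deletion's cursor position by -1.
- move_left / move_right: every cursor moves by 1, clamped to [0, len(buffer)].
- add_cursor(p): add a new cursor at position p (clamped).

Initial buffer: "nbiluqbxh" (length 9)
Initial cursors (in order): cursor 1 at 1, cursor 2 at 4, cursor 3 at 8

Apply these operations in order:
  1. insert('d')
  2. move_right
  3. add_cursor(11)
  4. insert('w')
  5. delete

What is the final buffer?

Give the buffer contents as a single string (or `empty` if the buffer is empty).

Answer: ndbilduqbxdh

Derivation:
After op 1 (insert('d')): buffer="ndbilduqbxdh" (len 12), cursors c1@2 c2@6 c3@11, authorship .1...2....3.
After op 2 (move_right): buffer="ndbilduqbxdh" (len 12), cursors c1@3 c2@7 c3@12, authorship .1...2....3.
After op 3 (add_cursor(11)): buffer="ndbilduqbxdh" (len 12), cursors c1@3 c2@7 c4@11 c3@12, authorship .1...2....3.
After op 4 (insert('w')): buffer="ndbwilduwqbxdwhw" (len 16), cursors c1@4 c2@9 c4@14 c3@16, authorship .1.1..2.2...34.3
After op 5 (delete): buffer="ndbilduqbxdh" (len 12), cursors c1@3 c2@7 c4@11 c3@12, authorship .1...2....3.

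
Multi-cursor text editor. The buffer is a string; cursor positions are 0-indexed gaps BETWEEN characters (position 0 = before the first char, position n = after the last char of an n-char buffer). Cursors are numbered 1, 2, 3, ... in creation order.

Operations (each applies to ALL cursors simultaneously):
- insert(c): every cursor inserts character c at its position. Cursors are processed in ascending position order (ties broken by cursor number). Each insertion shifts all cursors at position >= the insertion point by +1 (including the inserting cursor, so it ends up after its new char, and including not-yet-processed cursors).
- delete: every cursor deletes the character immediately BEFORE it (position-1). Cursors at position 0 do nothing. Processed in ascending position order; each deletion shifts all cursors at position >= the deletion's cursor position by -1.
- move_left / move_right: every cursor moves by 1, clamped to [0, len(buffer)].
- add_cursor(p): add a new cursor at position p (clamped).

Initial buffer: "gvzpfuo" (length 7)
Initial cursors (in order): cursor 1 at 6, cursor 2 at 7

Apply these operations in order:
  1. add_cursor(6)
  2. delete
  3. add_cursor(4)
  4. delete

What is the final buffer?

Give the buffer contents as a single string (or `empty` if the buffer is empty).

After op 1 (add_cursor(6)): buffer="gvzpfuo" (len 7), cursors c1@6 c3@6 c2@7, authorship .......
After op 2 (delete): buffer="gvzp" (len 4), cursors c1@4 c2@4 c3@4, authorship ....
After op 3 (add_cursor(4)): buffer="gvzp" (len 4), cursors c1@4 c2@4 c3@4 c4@4, authorship ....
After op 4 (delete): buffer="" (len 0), cursors c1@0 c2@0 c3@0 c4@0, authorship 

Answer: empty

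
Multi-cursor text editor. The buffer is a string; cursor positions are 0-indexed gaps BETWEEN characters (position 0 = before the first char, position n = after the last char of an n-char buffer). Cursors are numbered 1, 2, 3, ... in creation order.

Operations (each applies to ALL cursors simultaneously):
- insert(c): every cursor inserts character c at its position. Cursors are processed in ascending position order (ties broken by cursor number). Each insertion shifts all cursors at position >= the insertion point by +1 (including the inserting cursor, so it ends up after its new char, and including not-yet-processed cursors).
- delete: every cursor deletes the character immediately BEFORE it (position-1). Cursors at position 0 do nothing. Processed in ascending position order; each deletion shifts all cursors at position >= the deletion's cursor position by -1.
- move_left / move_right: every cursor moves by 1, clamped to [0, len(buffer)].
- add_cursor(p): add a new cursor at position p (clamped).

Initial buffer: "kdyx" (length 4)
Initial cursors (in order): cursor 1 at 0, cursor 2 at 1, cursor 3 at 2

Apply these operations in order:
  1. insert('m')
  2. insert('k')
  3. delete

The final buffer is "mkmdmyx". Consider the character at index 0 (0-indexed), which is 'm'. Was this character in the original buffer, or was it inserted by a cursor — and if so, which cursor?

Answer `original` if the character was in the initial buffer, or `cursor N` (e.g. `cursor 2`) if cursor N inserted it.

After op 1 (insert('m')): buffer="mkmdmyx" (len 7), cursors c1@1 c2@3 c3@5, authorship 1.2.3..
After op 2 (insert('k')): buffer="mkkmkdmkyx" (len 10), cursors c1@2 c2@5 c3@8, authorship 11.22.33..
After op 3 (delete): buffer="mkmdmyx" (len 7), cursors c1@1 c2@3 c3@5, authorship 1.2.3..
Authorship (.=original, N=cursor N): 1 . 2 . 3 . .
Index 0: author = 1

Answer: cursor 1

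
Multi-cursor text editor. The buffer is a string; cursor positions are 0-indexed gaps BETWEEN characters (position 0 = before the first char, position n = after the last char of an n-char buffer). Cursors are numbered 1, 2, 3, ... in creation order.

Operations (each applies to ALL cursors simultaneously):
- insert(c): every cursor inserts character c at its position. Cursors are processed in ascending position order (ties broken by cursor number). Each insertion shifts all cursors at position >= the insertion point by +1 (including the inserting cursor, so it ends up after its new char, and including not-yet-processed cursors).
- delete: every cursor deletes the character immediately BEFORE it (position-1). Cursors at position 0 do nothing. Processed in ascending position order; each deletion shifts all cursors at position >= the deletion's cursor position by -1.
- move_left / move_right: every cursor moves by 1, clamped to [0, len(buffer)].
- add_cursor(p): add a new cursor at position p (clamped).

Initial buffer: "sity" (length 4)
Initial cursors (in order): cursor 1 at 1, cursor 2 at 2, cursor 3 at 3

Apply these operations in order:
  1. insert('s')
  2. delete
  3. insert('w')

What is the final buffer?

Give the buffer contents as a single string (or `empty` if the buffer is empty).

Answer: swiwtwy

Derivation:
After op 1 (insert('s')): buffer="ssistsy" (len 7), cursors c1@2 c2@4 c3@6, authorship .1.2.3.
After op 2 (delete): buffer="sity" (len 4), cursors c1@1 c2@2 c3@3, authorship ....
After op 3 (insert('w')): buffer="swiwtwy" (len 7), cursors c1@2 c2@4 c3@6, authorship .1.2.3.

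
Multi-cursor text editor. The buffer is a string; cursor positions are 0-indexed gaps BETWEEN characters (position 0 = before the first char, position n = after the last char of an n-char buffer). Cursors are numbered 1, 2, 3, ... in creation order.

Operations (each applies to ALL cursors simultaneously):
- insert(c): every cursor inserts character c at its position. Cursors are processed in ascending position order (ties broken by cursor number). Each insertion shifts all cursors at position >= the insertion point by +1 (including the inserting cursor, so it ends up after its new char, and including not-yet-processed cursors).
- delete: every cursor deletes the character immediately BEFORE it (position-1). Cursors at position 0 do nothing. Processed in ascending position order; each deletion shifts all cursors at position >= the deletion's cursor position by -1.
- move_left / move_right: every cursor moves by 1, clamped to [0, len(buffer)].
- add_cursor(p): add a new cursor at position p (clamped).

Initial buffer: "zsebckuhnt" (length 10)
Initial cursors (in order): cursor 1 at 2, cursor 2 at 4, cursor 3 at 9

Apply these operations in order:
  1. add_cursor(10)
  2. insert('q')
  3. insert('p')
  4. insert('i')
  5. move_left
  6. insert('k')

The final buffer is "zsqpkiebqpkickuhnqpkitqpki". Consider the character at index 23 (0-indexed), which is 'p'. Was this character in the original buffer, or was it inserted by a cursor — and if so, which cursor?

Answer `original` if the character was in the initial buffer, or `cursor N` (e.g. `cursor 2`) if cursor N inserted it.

After op 1 (add_cursor(10)): buffer="zsebckuhnt" (len 10), cursors c1@2 c2@4 c3@9 c4@10, authorship ..........
After op 2 (insert('q')): buffer="zsqebqckuhnqtq" (len 14), cursors c1@3 c2@6 c3@12 c4@14, authorship ..1..2.....3.4
After op 3 (insert('p')): buffer="zsqpebqpckuhnqptqp" (len 18), cursors c1@4 c2@8 c3@15 c4@18, authorship ..11..22.....33.44
After op 4 (insert('i')): buffer="zsqpiebqpickuhnqpitqpi" (len 22), cursors c1@5 c2@10 c3@18 c4@22, authorship ..111..222.....333.444
After op 5 (move_left): buffer="zsqpiebqpickuhnqpitqpi" (len 22), cursors c1@4 c2@9 c3@17 c4@21, authorship ..111..222.....333.444
After op 6 (insert('k')): buffer="zsqpkiebqpkickuhnqpkitqpki" (len 26), cursors c1@5 c2@11 c3@20 c4@25, authorship ..1111..2222.....3333.4444
Authorship (.=original, N=cursor N): . . 1 1 1 1 . . 2 2 2 2 . . . . . 3 3 3 3 . 4 4 4 4
Index 23: author = 4

Answer: cursor 4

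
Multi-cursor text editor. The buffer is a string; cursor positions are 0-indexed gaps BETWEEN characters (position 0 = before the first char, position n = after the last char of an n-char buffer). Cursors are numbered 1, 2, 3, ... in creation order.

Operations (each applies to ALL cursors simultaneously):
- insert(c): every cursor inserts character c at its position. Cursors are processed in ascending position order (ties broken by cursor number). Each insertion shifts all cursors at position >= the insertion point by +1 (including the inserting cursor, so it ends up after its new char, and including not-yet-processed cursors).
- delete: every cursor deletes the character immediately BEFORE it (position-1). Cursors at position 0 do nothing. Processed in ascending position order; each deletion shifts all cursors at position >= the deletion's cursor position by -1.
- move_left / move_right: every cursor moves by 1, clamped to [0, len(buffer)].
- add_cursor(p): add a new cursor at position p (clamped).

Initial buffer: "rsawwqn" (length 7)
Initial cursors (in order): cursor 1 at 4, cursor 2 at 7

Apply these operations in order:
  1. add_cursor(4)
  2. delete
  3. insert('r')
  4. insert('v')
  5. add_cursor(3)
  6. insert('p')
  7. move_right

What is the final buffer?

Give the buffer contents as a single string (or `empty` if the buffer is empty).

After op 1 (add_cursor(4)): buffer="rsawwqn" (len 7), cursors c1@4 c3@4 c2@7, authorship .......
After op 2 (delete): buffer="rswq" (len 4), cursors c1@2 c3@2 c2@4, authorship ....
After op 3 (insert('r')): buffer="rsrrwqr" (len 7), cursors c1@4 c3@4 c2@7, authorship ..13..2
After op 4 (insert('v')): buffer="rsrrvvwqrv" (len 10), cursors c1@6 c3@6 c2@10, authorship ..1313..22
After op 5 (add_cursor(3)): buffer="rsrrvvwqrv" (len 10), cursors c4@3 c1@6 c3@6 c2@10, authorship ..1313..22
After op 6 (insert('p')): buffer="rsrprvvppwqrvp" (len 14), cursors c4@4 c1@9 c3@9 c2@14, authorship ..1431313..222
After op 7 (move_right): buffer="rsrprvvppwqrvp" (len 14), cursors c4@5 c1@10 c3@10 c2@14, authorship ..1431313..222

Answer: rsrprvvppwqrvp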